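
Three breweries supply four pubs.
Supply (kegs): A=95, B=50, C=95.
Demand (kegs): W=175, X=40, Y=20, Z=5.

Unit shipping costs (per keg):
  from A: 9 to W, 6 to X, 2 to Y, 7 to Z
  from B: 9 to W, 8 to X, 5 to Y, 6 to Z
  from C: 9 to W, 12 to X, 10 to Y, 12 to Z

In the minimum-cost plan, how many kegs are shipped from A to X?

40

The minimum-cost plan:
  A->W: 35 × 9 = 315
  A->X: 40 × 6 = 240
  A->Y: 20 × 2 = 40
  B->W: 45 × 9 = 405
  B->Z: 5 × 6 = 30
  C->W: 95 × 9 = 855
Total cost = 1885.
So A→X carries 40 kegs.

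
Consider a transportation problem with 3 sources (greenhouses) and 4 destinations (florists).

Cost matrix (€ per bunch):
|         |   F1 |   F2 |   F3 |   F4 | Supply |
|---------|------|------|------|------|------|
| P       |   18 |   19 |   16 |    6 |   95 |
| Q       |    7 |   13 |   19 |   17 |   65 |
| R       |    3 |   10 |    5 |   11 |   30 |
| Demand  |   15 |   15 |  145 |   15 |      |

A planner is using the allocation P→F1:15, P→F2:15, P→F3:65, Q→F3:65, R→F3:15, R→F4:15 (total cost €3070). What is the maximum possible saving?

585

Current plan cost = 15·18 + 15·19 + 65·16 + 65·19 + 15·5 + 15·11 = €3070.
Optimal plan:
  P→F3: 80 × €16 = €1280
  P→F4: 15 × €6 = €90
  Q→F1: 15 × €7 = €105
  Q→F2: 15 × €13 = €195
  Q→F3: 35 × €19 = €665
  R→F3: 30 × €5 = €150
Optimal cost = €2485.
Saving = 3070 − 2485 = €585.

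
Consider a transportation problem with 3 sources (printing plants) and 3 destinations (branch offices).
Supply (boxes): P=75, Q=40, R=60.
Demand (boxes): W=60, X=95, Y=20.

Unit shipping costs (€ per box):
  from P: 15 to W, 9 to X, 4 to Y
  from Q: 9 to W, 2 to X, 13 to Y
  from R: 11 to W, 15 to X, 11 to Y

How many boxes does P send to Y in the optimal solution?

Optimal shipments:
  P->X: 55 × €9 = €495
  P->Y: 20 × €4 = €80
  Q->X: 40 × €2 = €80
  R->W: 60 × €11 = €660
Total cost = €1315.
So P→Y carries 20 boxes.

20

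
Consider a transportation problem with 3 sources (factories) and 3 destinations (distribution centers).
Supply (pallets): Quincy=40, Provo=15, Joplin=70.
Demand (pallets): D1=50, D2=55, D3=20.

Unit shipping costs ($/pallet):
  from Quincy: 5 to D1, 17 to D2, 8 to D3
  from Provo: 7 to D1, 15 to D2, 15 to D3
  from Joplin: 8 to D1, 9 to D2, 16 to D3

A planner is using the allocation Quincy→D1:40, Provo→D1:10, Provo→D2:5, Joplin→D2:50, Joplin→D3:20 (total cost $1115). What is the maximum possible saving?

Current plan cost = 40·5 + 10·7 + 5·15 + 50·9 + 20·16 = $1115.
Optimal plan:
  Quincy->D1: 20 pallets
  Quincy->D3: 20 pallets
  Provo->D1: 15 pallets
  Joplin->D1: 15 pallets
  Joplin->D2: 55 pallets
Optimal cost = $980.
Saving = 1115 − 980 = $135.

135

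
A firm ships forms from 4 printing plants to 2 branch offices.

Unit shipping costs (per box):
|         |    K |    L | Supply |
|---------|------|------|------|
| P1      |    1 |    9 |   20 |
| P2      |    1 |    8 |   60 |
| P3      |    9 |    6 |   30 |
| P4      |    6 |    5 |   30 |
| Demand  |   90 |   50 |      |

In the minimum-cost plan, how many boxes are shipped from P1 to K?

The minimum-cost plan:
  P1 to K: 20 × 1 = 20
  P2 to K: 60 × 1 = 60
  P3 to L: 30 × 6 = 180
  P4 to K: 10 × 6 = 60
  P4 to L: 20 × 5 = 100
Total cost = 420.
So P1→K carries 20 boxes.

20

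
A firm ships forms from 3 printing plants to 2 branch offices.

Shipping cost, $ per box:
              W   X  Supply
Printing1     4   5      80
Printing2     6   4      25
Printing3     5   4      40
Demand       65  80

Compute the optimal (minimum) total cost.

A cheapest plan:
  Printing1->W: 65 × $4 = $260
  Printing1->X: 15 × $5 = $75
  Printing2->X: 25 × $4 = $100
  Printing3->X: 40 × $4 = $160
Total = 260 + 75 + 100 + 160 = $595.

595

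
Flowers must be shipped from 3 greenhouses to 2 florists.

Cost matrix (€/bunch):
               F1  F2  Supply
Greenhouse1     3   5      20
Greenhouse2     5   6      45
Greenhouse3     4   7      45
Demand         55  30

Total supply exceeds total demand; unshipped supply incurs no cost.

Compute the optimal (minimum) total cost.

An optimal shipping plan:
  Greenhouse1–F1: 10 × €3 = €30
  Greenhouse1–F2: 10 × €5 = €50
  Greenhouse2–F2: 20 × €6 = €120
  Greenhouse3–F1: 45 × €4 = €180
Total = 30 + 50 + 120 + 180 = €380.
(Supply check: Greenhouse1 ships 20; Greenhouse2 ships 20; Greenhouse3 ships 45.)

380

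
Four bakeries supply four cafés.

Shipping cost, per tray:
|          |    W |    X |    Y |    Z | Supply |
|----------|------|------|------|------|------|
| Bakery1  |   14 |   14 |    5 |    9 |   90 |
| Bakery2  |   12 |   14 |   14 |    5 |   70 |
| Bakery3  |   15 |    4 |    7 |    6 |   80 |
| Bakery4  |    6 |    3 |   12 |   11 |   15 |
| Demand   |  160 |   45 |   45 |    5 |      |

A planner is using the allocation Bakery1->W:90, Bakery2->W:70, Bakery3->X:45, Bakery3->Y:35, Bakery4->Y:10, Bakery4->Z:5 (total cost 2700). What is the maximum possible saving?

Current plan cost = 90·14 + 70·12 + 45·4 + 35·7 + 10·12 + 5·11 = 2700.
Optimal plan:
  Bakery1 to W: 45 × 14 = 630
  Bakery1 to Y: 45 × 5 = 225
  Bakery2 to W: 70 × 12 = 840
  Bakery3 to W: 30 × 15 = 450
  Bakery3 to X: 45 × 4 = 180
  Bakery3 to Z: 5 × 6 = 30
  Bakery4 to W: 15 × 6 = 90
Optimal cost = 2445.
Saving = 2700 − 2445 = 255.

255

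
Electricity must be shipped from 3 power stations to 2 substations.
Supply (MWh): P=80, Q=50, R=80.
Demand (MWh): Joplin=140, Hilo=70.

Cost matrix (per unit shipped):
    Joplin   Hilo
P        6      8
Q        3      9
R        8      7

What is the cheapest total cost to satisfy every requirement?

1200

An optimal shipping plan:
  P–Joplin: 80 × 6 = 480
  Q–Joplin: 50 × 3 = 150
  R–Joplin: 10 × 8 = 80
  R–Hilo: 70 × 7 = 490
Total = 480 + 150 + 80 + 490 = 1200.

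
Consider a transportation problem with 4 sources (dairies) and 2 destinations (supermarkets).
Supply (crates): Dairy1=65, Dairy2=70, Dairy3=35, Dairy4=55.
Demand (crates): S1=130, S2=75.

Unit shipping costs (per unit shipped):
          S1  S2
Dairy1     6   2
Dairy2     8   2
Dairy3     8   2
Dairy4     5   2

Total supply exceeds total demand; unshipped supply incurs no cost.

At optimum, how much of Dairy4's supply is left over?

An optimal plan:
  Dairy1→S1: 65 × 6 = 390
  Dairy2→S2: 70 × 2 = 140
  Dairy3→S1: 10 × 8 = 80
  Dairy3→S2: 5 × 2 = 10
  Dairy4→S1: 55 × 5 = 275
Total cost = 895.
Dairy4 ships 55 of its 55, leaving 0.

0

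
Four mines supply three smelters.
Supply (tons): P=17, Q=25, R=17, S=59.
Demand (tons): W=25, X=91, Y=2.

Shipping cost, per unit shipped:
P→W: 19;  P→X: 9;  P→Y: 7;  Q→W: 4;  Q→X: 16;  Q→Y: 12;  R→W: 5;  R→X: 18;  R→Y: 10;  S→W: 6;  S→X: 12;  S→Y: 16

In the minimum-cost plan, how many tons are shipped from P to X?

Solving gives:
  P->X: 17 × 9 = 153
  Q->W: 10 × 4 = 40
  Q->X: 15 × 16 = 240
  R->W: 15 × 5 = 75
  R->Y: 2 × 10 = 20
  S->X: 59 × 12 = 708
Total cost = 1236.
So P→X carries 17 tons.

17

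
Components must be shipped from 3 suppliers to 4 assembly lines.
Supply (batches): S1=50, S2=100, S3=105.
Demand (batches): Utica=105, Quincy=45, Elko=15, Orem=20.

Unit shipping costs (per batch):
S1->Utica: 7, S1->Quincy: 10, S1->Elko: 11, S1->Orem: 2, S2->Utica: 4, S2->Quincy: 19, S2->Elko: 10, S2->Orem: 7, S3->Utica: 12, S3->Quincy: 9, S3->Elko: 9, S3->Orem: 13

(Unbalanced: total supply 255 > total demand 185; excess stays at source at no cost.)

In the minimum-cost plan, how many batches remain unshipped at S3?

45

An optimal plan:
  S1->Utica: 5 batches
  S1->Orem: 20 batches
  S2->Utica: 100 batches
  S3->Quincy: 45 batches
  S3->Elko: 15 batches
Total cost = 1015.
S3 ships 60 of its 105, leaving 45.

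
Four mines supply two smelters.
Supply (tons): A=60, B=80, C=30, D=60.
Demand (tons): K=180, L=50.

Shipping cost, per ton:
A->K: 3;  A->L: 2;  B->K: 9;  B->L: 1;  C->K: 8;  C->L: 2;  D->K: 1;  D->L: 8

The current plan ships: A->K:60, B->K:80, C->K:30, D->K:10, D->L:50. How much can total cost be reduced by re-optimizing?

Current plan cost = 60·3 + 80·9 + 30·8 + 10·1 + 50·8 = 1550.
Optimal plan:
  A–K: 60 × 3 = 180
  B–K: 30 × 9 = 270
  B–L: 50 × 1 = 50
  C–K: 30 × 8 = 240
  D–K: 60 × 1 = 60
Optimal cost = 800.
Saving = 1550 − 800 = 750.

750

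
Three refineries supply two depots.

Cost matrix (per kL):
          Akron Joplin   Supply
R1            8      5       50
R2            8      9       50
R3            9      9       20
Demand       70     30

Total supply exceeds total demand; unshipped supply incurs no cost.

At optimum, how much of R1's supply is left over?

0

Minimum-cost shipments:
  R1 to Akron: 20 × 8 = 160
  R1 to Joplin: 30 × 5 = 150
  R2 to Akron: 50 × 8 = 400
Total cost = 710.
R1 ships 50 of its 50, leaving 0.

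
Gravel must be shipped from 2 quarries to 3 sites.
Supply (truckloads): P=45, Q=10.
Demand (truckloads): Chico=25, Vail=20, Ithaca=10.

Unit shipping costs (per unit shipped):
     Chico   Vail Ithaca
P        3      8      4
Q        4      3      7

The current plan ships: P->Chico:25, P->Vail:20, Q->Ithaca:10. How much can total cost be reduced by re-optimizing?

Current plan cost = 25·3 + 20·8 + 10·7 = 305.
Optimal plan:
  P->Chico: 25 × 3 = 75
  P->Vail: 10 × 8 = 80
  P->Ithaca: 10 × 4 = 40
  Q->Vail: 10 × 3 = 30
Optimal cost = 225.
Saving = 305 − 225 = 80.

80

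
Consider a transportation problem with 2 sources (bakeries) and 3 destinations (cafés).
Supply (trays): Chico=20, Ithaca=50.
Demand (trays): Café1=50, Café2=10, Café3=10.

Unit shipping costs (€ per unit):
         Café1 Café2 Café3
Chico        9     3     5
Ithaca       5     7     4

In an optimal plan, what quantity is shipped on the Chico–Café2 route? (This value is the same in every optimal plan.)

Solving gives:
  Chico to Café2: 10 × €3 = €30
  Chico to Café3: 10 × €5 = €50
  Ithaca to Café1: 50 × €5 = €250
Total cost = €330.
So Chico→Café2 carries 10 trays.

10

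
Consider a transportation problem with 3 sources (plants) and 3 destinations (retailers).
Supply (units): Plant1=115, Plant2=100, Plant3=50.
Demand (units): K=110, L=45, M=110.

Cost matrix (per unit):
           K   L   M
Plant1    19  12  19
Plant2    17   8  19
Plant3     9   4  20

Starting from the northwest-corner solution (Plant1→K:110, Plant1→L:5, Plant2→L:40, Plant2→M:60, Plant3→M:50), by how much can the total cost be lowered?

Current plan cost = 110·19 + 5·12 + 40·8 + 60·19 + 50·20 = 4610.
Optimal plan:
  Plant1→K: 5 units
  Plant1→M: 110 units
  Plant2→K: 55 units
  Plant2→L: 45 units
  Plant3→K: 50 units
Optimal cost = 3930.
Saving = 4610 − 3930 = 680.

680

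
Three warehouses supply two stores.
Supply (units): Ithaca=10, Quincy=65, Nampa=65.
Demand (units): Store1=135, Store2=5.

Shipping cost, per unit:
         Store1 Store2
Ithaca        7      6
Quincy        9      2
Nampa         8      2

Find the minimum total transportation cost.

An optimal shipping plan:
  Ithaca to Store1: 10 units
  Quincy to Store1: 60 units
  Quincy to Store2: 5 units
  Nampa to Store1: 65 units
Total cost = 1140.

1140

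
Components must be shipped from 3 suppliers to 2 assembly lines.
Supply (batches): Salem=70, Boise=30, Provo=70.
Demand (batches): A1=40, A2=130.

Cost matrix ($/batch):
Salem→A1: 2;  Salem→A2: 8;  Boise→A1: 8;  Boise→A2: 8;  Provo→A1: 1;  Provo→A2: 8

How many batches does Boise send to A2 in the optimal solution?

30

Solving gives:
  Salem–A2: 70 × $8 = $560
  Boise–A2: 30 × $8 = $240
  Provo–A1: 40 × $1 = $40
  Provo–A2: 30 × $8 = $240
Total cost = $1080.
So Boise→A2 carries 30 batches.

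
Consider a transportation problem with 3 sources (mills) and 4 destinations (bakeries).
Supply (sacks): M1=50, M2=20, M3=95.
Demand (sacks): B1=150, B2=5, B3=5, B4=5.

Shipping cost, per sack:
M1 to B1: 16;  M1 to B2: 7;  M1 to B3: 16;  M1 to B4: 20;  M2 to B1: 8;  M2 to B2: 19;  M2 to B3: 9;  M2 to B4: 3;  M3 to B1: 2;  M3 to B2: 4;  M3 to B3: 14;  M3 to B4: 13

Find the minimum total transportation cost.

1080

A cheapest plan:
  M1->B1: 40 × 16 = 640
  M1->B2: 5 × 7 = 35
  M1->B3: 5 × 16 = 80
  M2->B1: 15 × 8 = 120
  M2->B4: 5 × 3 = 15
  M3->B1: 95 × 2 = 190
Total = 640 + 35 + 80 + 120 + 15 + 190 = 1080.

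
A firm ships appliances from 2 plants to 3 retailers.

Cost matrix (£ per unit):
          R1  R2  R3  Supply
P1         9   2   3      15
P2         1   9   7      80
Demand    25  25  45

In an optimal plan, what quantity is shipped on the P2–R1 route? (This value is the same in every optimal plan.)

The minimum-cost plan:
  P1–R2: 15 × £2 = £30
  P2–R1: 25 × £1 = £25
  P2–R2: 10 × £9 = £90
  P2–R3: 45 × £7 = £315
Total cost = £460.
So P2→R1 carries 25 units.

25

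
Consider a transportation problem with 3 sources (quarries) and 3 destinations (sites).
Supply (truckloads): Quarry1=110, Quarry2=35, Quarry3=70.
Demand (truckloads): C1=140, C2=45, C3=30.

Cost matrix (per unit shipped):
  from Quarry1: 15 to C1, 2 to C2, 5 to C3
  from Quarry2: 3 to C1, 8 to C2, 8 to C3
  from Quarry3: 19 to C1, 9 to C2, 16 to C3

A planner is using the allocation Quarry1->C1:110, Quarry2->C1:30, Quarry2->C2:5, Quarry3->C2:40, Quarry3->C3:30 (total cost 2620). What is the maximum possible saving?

420

Current plan cost = 110·15 + 30·3 + 5·8 + 40·9 + 30·16 = 2620.
Optimal plan:
  Quarry1 to C1: 35 × 15 = 525
  Quarry1 to C2: 45 × 2 = 90
  Quarry1 to C3: 30 × 5 = 150
  Quarry2 to C1: 35 × 3 = 105
  Quarry3 to C1: 70 × 19 = 1330
Optimal cost = 2200.
Saving = 2620 − 2200 = 420.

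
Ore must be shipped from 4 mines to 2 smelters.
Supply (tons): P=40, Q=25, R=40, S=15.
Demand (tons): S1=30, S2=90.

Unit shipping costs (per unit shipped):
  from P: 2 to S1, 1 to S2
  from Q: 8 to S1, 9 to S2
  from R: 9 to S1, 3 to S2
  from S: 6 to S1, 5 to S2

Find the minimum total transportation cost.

440

A cheapest plan:
  P to S1: 5 × 2 = 10
  P to S2: 35 × 1 = 35
  Q to S1: 25 × 8 = 200
  R to S2: 40 × 3 = 120
  S to S2: 15 × 5 = 75
Total = 10 + 35 + 200 + 120 + 75 = 440.
(Supply check: P ships 40; Q ships 25; R ships 40; S ships 15.)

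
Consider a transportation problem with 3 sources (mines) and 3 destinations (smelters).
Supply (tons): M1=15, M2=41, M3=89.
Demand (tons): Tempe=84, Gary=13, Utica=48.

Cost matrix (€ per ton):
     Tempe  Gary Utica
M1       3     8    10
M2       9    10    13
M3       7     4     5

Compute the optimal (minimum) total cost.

A cheapest plan:
  M1->Tempe: 15 × €3 = €45
  M2->Tempe: 41 × €9 = €369
  M3->Tempe: 28 × €7 = €196
  M3->Gary: 13 × €4 = €52
  M3->Utica: 48 × €5 = €240
Total = 45 + 369 + 196 + 52 + 240 = €902.

902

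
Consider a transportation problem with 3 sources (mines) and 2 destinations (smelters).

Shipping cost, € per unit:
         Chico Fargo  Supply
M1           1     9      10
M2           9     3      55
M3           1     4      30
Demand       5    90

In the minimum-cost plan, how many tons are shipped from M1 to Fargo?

The minimum-cost plan:
  M1 to Chico: 5 tons
  M1 to Fargo: 5 tons
  M2 to Fargo: 55 tons
  M3 to Fargo: 30 tons
Total cost = €335.
So M1→Fargo carries 5 tons.

5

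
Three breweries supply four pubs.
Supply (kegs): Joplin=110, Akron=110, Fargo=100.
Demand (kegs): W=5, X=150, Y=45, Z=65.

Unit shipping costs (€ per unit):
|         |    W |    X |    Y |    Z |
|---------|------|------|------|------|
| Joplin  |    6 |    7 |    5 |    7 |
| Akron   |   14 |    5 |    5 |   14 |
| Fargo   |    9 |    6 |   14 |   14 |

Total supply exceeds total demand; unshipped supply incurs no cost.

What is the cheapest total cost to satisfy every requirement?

1505

Optimal allocation:
  Joplin->W: 5 × €6 = €30
  Joplin->Y: 40 × €5 = €200
  Joplin->Z: 65 × €7 = €455
  Akron->X: 105 × €5 = €525
  Akron->Y: 5 × €5 = €25
  Fargo->X: 45 × €6 = €270
Total = 30 + 200 + 455 + 525 + 25 + 270 = €1505.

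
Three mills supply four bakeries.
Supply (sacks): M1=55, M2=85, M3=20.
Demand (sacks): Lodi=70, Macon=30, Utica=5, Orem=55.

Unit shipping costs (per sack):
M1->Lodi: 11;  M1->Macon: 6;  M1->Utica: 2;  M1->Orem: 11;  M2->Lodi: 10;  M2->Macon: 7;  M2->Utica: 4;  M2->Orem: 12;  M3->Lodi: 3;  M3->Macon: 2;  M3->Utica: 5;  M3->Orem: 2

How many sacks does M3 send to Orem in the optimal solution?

20

Solving gives:
  M1→Macon: 30 × 6 = 180
  M1→Utica: 5 × 2 = 10
  M1→Orem: 20 × 11 = 220
  M2→Lodi: 70 × 10 = 700
  M2→Orem: 15 × 12 = 180
  M3→Orem: 20 × 2 = 40
Total cost = 1330.
So M3→Orem carries 20 sacks.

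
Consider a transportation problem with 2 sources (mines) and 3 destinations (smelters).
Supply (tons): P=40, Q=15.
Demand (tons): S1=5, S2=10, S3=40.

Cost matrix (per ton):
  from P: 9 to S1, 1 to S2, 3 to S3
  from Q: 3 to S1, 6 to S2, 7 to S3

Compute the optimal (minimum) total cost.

185

One minimum-cost allocation:
  P->S2: 10 × 1 = 10
  P->S3: 30 × 3 = 90
  Q->S1: 5 × 3 = 15
  Q->S3: 10 × 7 = 70
Total = 10 + 90 + 15 + 70 = 185.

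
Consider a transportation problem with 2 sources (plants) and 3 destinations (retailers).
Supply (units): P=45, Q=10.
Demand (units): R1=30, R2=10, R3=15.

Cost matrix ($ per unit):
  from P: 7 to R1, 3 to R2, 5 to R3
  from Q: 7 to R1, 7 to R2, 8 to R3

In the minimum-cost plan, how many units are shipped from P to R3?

15

Optimal shipments:
  P→R1: 20 units
  P→R2: 10 units
  P→R3: 15 units
  Q→R1: 10 units
Total cost = $315.
So P→R3 carries 15 units.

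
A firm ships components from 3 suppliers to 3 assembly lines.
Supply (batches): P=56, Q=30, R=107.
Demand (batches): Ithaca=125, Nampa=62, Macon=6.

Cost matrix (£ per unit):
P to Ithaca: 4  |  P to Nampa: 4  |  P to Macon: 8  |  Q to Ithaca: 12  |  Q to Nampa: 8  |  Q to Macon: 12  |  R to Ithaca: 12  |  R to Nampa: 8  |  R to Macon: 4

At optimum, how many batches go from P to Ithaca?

56

Optimal shipments:
  P→Ithaca: 56 × £4 = £224
  Q→Ithaca: 30 × £12 = £360
  R→Ithaca: 39 × £12 = £468
  R→Nampa: 62 × £8 = £496
  R→Macon: 6 × £4 = £24
Total cost = £1572.
So P→Ithaca carries 56 batches.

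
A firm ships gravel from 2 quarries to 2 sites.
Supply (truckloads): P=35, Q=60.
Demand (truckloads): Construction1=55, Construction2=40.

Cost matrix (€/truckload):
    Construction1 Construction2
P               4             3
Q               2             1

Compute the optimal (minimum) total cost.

Optimal allocation:
  P to Construction2: 35 truckloads
  Q to Construction1: 55 truckloads
  Q to Construction2: 5 truckloads
Total cost = €220.

220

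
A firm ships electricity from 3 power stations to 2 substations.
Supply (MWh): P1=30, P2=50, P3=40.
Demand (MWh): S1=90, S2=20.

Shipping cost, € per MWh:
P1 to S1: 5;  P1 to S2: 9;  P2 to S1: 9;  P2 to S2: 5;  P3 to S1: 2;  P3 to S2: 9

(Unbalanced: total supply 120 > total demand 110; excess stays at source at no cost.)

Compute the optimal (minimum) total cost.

A cheapest plan:
  P1 to S1: 30 × €5 = €150
  P2 to S1: 20 × €9 = €180
  P2 to S2: 20 × €5 = €100
  P3 to S1: 40 × €2 = €80
Total = 150 + 180 + 100 + 80 = €510.

510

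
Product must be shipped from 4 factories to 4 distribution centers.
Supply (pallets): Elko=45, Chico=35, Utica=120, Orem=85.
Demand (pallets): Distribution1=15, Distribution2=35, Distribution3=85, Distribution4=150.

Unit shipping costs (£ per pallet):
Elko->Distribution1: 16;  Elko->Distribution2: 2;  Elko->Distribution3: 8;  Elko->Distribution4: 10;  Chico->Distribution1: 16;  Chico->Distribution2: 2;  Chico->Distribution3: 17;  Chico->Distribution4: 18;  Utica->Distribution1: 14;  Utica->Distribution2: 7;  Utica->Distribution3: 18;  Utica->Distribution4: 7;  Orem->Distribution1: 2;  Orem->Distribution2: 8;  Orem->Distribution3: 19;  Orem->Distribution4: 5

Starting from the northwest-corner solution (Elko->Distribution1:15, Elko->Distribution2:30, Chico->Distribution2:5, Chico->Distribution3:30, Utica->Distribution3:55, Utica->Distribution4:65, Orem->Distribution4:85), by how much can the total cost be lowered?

600

Current plan cost = 15·16 + 30·2 + 5·2 + 30·17 + 55·18 + 65·7 + 85·5 = £2690.
Optimal plan:
  Elko→Distribution3: 45 pallets
  Chico→Distribution2: 35 pallets
  Utica→Distribution3: 40 pallets
  Utica→Distribution4: 80 pallets
  Orem→Distribution1: 15 pallets
  Orem→Distribution4: 70 pallets
Optimal cost = £2090.
Saving = 2690 − 2090 = £600.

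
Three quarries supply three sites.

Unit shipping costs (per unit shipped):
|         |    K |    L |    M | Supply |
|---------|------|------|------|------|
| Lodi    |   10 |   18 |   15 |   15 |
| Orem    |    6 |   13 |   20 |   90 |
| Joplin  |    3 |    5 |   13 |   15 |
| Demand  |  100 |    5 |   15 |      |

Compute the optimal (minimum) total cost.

820

Optimal allocation:
  Lodi–M: 15 × 15 = 225
  Orem–K: 90 × 6 = 540
  Joplin–K: 10 × 3 = 30
  Joplin–L: 5 × 5 = 25
Total = 225 + 540 + 30 + 25 = 820.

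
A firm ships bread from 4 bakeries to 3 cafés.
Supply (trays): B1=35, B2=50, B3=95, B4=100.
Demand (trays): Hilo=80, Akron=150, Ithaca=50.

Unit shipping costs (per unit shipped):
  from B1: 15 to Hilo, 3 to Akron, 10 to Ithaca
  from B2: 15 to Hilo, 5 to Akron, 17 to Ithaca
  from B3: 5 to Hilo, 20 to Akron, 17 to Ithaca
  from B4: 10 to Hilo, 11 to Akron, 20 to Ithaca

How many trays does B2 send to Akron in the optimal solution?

50

The minimum-cost plan:
  B1 to Ithaca: 35 × 10 = 350
  B2 to Akron: 50 × 5 = 250
  B3 to Hilo: 80 × 5 = 400
  B3 to Ithaca: 15 × 17 = 255
  B4 to Akron: 100 × 11 = 1100
Total cost = 2355.
So B2→Akron carries 50 trays.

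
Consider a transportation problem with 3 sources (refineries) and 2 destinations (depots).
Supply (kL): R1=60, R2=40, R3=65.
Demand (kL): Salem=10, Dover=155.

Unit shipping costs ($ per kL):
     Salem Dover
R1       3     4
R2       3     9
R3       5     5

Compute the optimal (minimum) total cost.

865

One minimum-cost allocation:
  R1 to Dover: 60 kL
  R2 to Salem: 10 kL
  R2 to Dover: 30 kL
  R3 to Dover: 65 kL
Total cost = $865.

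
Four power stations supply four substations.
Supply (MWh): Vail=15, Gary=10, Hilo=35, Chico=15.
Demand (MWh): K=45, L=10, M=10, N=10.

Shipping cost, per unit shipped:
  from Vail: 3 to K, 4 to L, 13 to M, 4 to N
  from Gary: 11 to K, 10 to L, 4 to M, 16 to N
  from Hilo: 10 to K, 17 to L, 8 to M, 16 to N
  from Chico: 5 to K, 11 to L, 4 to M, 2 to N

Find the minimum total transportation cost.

490

A cheapest plan:
  Vail–K: 5 × 3 = 15
  Vail–L: 10 × 4 = 40
  Gary–M: 10 × 4 = 40
  Hilo–K: 35 × 10 = 350
  Chico–K: 5 × 5 = 25
  Chico–N: 10 × 2 = 20
Total = 15 + 40 + 40 + 350 + 25 + 20 = 490.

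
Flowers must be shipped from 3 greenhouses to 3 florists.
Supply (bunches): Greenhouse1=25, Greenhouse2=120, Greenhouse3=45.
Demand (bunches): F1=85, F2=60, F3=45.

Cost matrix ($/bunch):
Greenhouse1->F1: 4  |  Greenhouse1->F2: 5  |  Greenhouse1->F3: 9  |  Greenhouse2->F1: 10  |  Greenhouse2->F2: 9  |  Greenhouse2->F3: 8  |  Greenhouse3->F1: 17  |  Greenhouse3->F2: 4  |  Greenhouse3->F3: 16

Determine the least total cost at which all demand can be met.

1375

A cheapest plan:
  Greenhouse1->F1: 25 × $4 = $100
  Greenhouse2->F1: 60 × $10 = $600
  Greenhouse2->F2: 15 × $9 = $135
  Greenhouse2->F3: 45 × $8 = $360
  Greenhouse3->F2: 45 × $4 = $180
Total = 100 + 600 + 135 + 360 + 180 = $1375.
(Supply check: Greenhouse1 ships 25; Greenhouse2 ships 120; Greenhouse3 ships 45.)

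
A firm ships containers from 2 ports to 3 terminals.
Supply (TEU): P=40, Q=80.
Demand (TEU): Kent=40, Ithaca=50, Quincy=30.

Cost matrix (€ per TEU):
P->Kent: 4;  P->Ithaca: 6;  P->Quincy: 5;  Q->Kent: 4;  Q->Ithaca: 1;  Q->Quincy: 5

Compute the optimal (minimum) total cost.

Optimal allocation:
  P→Kent: 40 TEU
  Q→Ithaca: 50 TEU
  Q→Quincy: 30 TEU
Total cost = €360.

360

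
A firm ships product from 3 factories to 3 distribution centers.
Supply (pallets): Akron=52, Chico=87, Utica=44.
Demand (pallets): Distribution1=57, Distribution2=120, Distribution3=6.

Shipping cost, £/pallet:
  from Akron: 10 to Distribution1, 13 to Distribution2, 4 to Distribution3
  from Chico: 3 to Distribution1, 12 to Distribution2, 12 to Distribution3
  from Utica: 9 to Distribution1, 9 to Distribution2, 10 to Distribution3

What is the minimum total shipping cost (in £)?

1549

One minimum-cost allocation:
  Akron→Distribution2: 46 pallets
  Akron→Distribution3: 6 pallets
  Chico→Distribution1: 57 pallets
  Chico→Distribution2: 30 pallets
  Utica→Distribution2: 44 pallets
Total cost = £1549.
(Supply check: Akron ships 52; Chico ships 87; Utica ships 44.)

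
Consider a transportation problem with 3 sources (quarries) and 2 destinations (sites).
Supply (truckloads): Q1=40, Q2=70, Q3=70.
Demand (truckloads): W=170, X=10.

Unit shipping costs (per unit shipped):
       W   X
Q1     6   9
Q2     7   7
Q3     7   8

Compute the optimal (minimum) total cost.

1220

A cheapest plan:
  Q1→W: 40 truckloads
  Q2→W: 60 truckloads
  Q2→X: 10 truckloads
  Q3→W: 70 truckloads
Total cost = 1220.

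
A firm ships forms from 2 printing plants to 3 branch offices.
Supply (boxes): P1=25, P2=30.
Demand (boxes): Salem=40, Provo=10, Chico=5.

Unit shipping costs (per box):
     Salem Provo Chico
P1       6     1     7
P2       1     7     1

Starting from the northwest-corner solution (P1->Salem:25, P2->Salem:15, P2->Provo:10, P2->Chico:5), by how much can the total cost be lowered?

Current plan cost = 25·6 + 15·1 + 10·7 + 5·1 = 240.
Optimal plan:
  P1→Salem: 15 boxes
  P1→Provo: 10 boxes
  P2→Salem: 25 boxes
  P2→Chico: 5 boxes
Optimal cost = 130.
Saving = 240 − 130 = 110.

110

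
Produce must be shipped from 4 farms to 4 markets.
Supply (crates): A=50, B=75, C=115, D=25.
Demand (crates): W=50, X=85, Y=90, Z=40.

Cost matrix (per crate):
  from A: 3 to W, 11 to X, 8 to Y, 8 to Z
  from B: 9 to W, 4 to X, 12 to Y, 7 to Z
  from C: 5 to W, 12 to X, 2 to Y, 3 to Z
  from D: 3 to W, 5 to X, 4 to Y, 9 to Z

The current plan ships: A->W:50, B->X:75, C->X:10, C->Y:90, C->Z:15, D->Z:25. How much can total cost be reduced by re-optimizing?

190

Current plan cost = 50·3 + 75·4 + 10·12 + 90·2 + 15·3 + 25·9 = 1020.
Optimal plan:
  A->W: 50 crates
  B->X: 75 crates
  C->Y: 75 crates
  C->Z: 40 crates
  D->X: 10 crates
  D->Y: 15 crates
Optimal cost = 830.
Saving = 1020 − 830 = 190.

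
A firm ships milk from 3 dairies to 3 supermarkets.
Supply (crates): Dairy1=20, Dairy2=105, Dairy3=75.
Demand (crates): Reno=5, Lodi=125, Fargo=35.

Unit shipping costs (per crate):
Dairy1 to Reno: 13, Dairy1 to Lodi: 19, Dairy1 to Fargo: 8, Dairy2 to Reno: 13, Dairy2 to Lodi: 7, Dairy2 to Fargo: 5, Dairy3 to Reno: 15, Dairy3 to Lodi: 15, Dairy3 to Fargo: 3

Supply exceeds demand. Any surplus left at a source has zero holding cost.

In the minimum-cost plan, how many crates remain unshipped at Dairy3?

Minimum-cost shipments:
  Dairy1 to Reno: 5 × 13 = 65
  Dairy2 to Lodi: 105 × 7 = 735
  Dairy3 to Lodi: 20 × 15 = 300
  Dairy3 to Fargo: 35 × 3 = 105
Total cost = 1205.
Dairy3 ships 55 of its 75, leaving 20.

20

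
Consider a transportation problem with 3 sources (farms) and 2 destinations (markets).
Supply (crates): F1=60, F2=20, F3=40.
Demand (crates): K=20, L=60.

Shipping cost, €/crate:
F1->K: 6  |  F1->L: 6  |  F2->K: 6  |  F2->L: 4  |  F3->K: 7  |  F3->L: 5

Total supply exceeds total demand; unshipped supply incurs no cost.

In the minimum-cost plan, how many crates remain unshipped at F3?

An optimal plan:
  F1 to K: 20 × €6 = €120
  F2 to L: 20 × €4 = €80
  F3 to L: 40 × €5 = €200
Total cost = €400.
F3 ships 40 of its 40, leaving 0.

0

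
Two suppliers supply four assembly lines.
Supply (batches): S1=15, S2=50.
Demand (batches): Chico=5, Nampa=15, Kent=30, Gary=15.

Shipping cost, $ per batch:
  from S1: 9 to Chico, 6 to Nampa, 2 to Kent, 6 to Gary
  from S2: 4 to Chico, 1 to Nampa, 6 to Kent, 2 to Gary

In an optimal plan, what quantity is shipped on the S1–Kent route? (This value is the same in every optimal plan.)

15

Optimal shipments:
  S1 to Kent: 15 × $2 = $30
  S2 to Chico: 5 × $4 = $20
  S2 to Nampa: 15 × $1 = $15
  S2 to Kent: 15 × $6 = $90
  S2 to Gary: 15 × $2 = $30
Total cost = $185.
So S1→Kent carries 15 batches.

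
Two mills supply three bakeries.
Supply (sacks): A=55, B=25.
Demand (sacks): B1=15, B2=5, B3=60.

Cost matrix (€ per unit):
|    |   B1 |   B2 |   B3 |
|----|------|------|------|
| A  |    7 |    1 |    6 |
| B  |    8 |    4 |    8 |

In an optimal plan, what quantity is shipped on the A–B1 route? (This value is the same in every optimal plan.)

Solving gives:
  A to B2: 5 sacks
  A to B3: 50 sacks
  B to B1: 15 sacks
  B to B3: 10 sacks
Total cost = €505.
The route A→B1 is not used.

0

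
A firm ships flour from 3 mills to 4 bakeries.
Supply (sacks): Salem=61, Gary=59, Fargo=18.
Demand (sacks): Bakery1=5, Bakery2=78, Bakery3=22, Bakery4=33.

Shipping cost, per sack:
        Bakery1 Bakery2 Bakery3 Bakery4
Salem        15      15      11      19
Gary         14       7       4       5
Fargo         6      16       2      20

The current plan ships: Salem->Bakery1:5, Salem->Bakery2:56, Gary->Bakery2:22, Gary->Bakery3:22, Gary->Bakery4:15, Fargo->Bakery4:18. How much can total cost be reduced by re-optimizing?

310

Current plan cost = 5·15 + 56·15 + 22·7 + 22·4 + 15·5 + 18·20 = 1592.
Optimal plan:
  Salem→Bakery2: 52 × 15 = 780
  Salem→Bakery3: 9 × 11 = 99
  Gary→Bakery2: 26 × 7 = 182
  Gary→Bakery4: 33 × 5 = 165
  Fargo→Bakery1: 5 × 6 = 30
  Fargo→Bakery3: 13 × 2 = 26
Optimal cost = 1282.
Saving = 1592 − 1282 = 310.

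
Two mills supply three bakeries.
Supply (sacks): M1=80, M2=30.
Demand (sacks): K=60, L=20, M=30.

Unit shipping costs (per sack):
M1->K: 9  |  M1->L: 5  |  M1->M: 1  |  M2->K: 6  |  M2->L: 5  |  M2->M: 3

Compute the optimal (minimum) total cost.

One minimum-cost allocation:
  M1 to K: 30 sacks
  M1 to L: 20 sacks
  M1 to M: 30 sacks
  M2 to K: 30 sacks
Total cost = 580.
(Supply check: M1 ships 80; M2 ships 30.)

580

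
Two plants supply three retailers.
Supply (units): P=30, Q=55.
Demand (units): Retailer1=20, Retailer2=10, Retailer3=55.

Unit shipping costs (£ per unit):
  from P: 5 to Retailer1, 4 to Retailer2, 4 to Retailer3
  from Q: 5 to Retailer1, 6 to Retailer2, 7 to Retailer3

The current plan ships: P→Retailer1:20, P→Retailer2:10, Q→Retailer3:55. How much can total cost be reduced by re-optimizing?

70

Current plan cost = 20·5 + 10·4 + 55·7 = £525.
Optimal plan:
  P–Retailer3: 30 units
  Q–Retailer1: 20 units
  Q–Retailer2: 10 units
  Q–Retailer3: 25 units
Optimal cost = £455.
Saving = 525 − 455 = £70.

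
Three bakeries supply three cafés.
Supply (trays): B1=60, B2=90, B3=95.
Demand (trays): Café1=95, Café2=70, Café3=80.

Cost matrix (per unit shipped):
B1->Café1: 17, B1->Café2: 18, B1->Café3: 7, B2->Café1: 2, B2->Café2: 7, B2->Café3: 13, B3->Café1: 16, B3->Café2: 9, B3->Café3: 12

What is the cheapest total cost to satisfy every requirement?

1550

Optimal allocation:
  B1→Café3: 60 × 7 = 420
  B2→Café1: 90 × 2 = 180
  B3→Café1: 5 × 16 = 80
  B3→Café2: 70 × 9 = 630
  B3→Café3: 20 × 12 = 240
Total = 420 + 180 + 80 + 630 + 240 = 1550.
(Supply check: B1 ships 60; B2 ships 90; B3 ships 95.)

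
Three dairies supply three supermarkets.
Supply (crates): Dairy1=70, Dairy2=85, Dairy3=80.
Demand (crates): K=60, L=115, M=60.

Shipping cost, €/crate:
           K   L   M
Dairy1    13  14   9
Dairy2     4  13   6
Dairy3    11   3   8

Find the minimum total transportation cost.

1435

An optimal shipping plan:
  Dairy1–L: 35 × €14 = €490
  Dairy1–M: 35 × €9 = €315
  Dairy2–K: 60 × €4 = €240
  Dairy2–M: 25 × €6 = €150
  Dairy3–L: 80 × €3 = €240
Total = 490 + 315 + 240 + 150 + 240 = €1435.
(Supply check: Dairy1 ships 70; Dairy2 ships 85; Dairy3 ships 80.)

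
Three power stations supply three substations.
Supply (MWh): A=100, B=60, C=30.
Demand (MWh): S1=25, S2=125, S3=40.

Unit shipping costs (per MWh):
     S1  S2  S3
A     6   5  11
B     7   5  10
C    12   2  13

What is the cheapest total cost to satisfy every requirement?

1085

One minimum-cost allocation:
  A to S1: 25 × 6 = 150
  A to S2: 75 × 5 = 375
  B to S2: 20 × 5 = 100
  B to S3: 40 × 10 = 400
  C to S2: 30 × 2 = 60
Total = 150 + 375 + 100 + 400 + 60 = 1085.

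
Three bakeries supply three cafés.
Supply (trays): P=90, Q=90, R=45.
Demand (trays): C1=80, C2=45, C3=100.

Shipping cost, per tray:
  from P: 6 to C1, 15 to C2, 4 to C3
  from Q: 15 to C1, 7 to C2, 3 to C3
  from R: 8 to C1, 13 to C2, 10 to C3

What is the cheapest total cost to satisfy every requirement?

1240

An optimal shipping plan:
  P→C1: 35 × 6 = 210
  P→C3: 55 × 4 = 220
  Q→C2: 45 × 7 = 315
  Q→C3: 45 × 3 = 135
  R→C1: 45 × 8 = 360
Total = 210 + 220 + 315 + 135 + 360 = 1240.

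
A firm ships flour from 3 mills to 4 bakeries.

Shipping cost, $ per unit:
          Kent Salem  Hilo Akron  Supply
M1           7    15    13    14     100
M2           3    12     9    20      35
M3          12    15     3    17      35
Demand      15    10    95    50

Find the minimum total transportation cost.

One minimum-cost allocation:
  M1->Salem: 10 × $15 = $150
  M1->Hilo: 40 × $13 = $520
  M1->Akron: 50 × $14 = $700
  M2->Kent: 15 × $3 = $45
  M2->Hilo: 20 × $9 = $180
  M3->Hilo: 35 × $3 = $105
Total = 150 + 520 + 700 + 45 + 180 + 105 = $1700.
(Supply check: M1 ships 100; M2 ships 35; M3 ships 35.)

1700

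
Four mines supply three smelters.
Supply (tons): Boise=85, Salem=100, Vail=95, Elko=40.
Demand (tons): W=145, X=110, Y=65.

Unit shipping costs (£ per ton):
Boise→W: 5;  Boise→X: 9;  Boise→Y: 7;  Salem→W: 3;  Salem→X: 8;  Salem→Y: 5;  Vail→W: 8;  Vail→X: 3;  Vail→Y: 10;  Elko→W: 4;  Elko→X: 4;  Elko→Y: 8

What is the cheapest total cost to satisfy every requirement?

1300

One minimum-cost allocation:
  Boise->W: 20 × £5 = £100
  Boise->Y: 65 × £7 = £455
  Salem->W: 100 × £3 = £300
  Vail->X: 95 × £3 = £285
  Elko->W: 25 × £4 = £100
  Elko->X: 15 × £4 = £60
Total = 100 + 455 + 300 + 285 + 100 + 60 = £1300.
(Supply check: Boise ships 85; Salem ships 100; Vail ships 95; Elko ships 40.)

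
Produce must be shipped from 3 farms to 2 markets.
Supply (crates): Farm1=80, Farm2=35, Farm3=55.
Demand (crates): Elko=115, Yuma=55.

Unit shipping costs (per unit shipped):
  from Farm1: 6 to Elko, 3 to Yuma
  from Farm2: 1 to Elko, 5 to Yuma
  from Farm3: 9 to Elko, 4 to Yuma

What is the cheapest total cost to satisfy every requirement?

Optimal allocation:
  Farm1 to Elko: 80 × 6 = 480
  Farm2 to Elko: 35 × 1 = 35
  Farm3 to Yuma: 55 × 4 = 220
Total = 480 + 35 + 220 = 735.
(Supply check: Farm1 ships 80; Farm2 ships 35; Farm3 ships 55.)

735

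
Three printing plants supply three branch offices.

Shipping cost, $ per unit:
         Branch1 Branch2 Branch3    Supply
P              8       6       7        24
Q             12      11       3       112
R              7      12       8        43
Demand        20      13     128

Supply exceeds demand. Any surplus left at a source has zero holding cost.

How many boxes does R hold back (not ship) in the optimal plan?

18

An optimal plan:
  P->Branch2: 13 × $6 = $78
  P->Branch3: 11 × $7 = $77
  Q->Branch3: 112 × $3 = $336
  R->Branch1: 20 × $7 = $140
  R->Branch3: 5 × $8 = $40
Total cost = $671.
R ships 25 of its 43, leaving 18.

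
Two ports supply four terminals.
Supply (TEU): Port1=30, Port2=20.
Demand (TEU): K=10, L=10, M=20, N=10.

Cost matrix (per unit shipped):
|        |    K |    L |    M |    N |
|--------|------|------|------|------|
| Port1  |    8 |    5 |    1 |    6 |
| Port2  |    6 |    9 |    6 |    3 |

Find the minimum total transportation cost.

Optimal allocation:
  Port1 to L: 10 × 5 = 50
  Port1 to M: 20 × 1 = 20
  Port2 to K: 10 × 6 = 60
  Port2 to N: 10 × 3 = 30
Total = 50 + 20 + 60 + 30 = 160.

160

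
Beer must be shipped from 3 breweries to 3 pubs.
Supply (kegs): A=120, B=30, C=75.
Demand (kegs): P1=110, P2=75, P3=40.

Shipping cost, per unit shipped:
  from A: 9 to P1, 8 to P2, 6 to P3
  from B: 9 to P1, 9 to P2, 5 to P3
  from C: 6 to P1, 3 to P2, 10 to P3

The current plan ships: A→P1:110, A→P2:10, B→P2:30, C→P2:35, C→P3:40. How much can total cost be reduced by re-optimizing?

420

Current plan cost = 110·9 + 10·8 + 30·9 + 35·3 + 40·10 = 1845.
Optimal plan:
  A–P1: 110 kegs
  A–P3: 10 kegs
  B–P3: 30 kegs
  C–P2: 75 kegs
Optimal cost = 1425.
Saving = 1845 − 1425 = 420.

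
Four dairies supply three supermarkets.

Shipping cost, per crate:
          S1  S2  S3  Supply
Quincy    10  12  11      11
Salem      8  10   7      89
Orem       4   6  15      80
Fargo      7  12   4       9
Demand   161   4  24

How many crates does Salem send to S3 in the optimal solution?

15

Optimal shipments:
  Quincy->S1: 7 × 10 = 70
  Quincy->S2: 4 × 12 = 48
  Salem->S1: 74 × 8 = 592
  Salem->S3: 15 × 7 = 105
  Orem->S1: 80 × 4 = 320
  Fargo->S3: 9 × 4 = 36
Total cost = 1171.
So Salem→S3 carries 15 crates.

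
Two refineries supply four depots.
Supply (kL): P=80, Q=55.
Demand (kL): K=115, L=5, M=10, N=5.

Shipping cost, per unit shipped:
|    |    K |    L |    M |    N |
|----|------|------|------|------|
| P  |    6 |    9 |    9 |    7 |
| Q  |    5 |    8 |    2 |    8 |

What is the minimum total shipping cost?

745

Optimal allocation:
  P–K: 70 × 6 = 420
  P–L: 5 × 9 = 45
  P–N: 5 × 7 = 35
  Q–K: 45 × 5 = 225
  Q–M: 10 × 2 = 20
Total = 420 + 45 + 35 + 225 + 20 = 745.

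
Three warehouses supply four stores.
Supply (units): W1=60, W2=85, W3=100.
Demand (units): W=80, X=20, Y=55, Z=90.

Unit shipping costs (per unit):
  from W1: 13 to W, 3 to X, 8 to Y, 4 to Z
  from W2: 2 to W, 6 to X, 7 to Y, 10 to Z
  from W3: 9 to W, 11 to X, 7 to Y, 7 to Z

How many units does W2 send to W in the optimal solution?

80

Optimal shipments:
  W1->X: 15 units
  W1->Z: 45 units
  W2->W: 80 units
  W2->X: 5 units
  W3->Y: 55 units
  W3->Z: 45 units
Total cost = 1115.
So W2→W carries 80 units.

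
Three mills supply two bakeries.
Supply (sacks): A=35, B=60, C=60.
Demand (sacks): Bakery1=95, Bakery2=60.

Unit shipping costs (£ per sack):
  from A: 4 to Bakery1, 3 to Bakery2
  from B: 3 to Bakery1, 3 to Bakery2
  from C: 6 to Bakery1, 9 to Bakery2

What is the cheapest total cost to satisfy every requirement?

One minimum-cost allocation:
  A to Bakery2: 35 × £3 = £105
  B to Bakery1: 35 × £3 = £105
  B to Bakery2: 25 × £3 = £75
  C to Bakery1: 60 × £6 = £360
Total = 105 + 105 + 75 + 360 = £645.
(Supply check: A ships 35; B ships 60; C ships 60.)

645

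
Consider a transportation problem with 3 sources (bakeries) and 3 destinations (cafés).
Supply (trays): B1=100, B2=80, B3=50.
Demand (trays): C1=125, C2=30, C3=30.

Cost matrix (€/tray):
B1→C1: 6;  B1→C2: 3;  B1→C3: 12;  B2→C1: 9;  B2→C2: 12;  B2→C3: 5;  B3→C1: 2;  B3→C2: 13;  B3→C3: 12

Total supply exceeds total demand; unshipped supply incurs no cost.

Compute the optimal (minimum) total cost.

805

An optimal shipping plan:
  B1–C1: 70 × €6 = €420
  B1–C2: 30 × €3 = €90
  B2–C1: 5 × €9 = €45
  B2–C3: 30 × €5 = €150
  B3–C1: 50 × €2 = €100
Total = 420 + 90 + 45 + 150 + 100 = €805.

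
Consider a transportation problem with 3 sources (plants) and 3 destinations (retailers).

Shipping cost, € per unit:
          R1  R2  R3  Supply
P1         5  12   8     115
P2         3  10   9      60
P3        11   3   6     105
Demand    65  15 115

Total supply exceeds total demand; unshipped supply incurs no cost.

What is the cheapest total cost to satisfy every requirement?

990

Optimal allocation:
  P1–R1: 5 × €5 = €25
  P1–R3: 25 × €8 = €200
  P2–R1: 60 × €3 = €180
  P3–R2: 15 × €3 = €45
  P3–R3: 90 × €6 = €540
Total = 25 + 200 + 180 + 45 + 540 = €990.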